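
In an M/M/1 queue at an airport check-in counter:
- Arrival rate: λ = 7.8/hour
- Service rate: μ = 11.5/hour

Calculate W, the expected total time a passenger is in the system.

First, compute utilization: ρ = λ/μ = 7.8/11.5 = 0.6783
For M/M/1: W = 1/(μ-λ)
W = 1/(11.5-7.8) = 1/3.70
W = 0.2703 hours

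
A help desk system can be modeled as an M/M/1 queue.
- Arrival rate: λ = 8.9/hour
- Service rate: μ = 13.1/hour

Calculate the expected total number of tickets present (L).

ρ = λ/μ = 8.9/13.1 = 0.6794
For M/M/1: L = λ/(μ-λ)
L = 8.9/(13.1-8.9) = 8.9/4.20
L = 2.1190 tickets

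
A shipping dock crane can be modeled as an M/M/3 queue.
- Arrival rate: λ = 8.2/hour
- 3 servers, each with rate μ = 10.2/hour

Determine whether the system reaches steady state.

Stability requires ρ = λ/(cμ) < 1
ρ = 8.2/(3 × 10.2) = 8.2/30.60 = 0.2680
Since 0.2680 < 1, the system is STABLE.
The servers are busy 26.80% of the time.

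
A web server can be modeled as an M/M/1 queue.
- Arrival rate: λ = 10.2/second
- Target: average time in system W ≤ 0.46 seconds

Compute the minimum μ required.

For M/M/1: W = 1/(μ-λ)
Need W ≤ 0.46, so 1/(μ-λ) ≤ 0.46
μ - λ ≥ 1/0.46 = 2.1739
μ ≥ 10.2 + 2.1739 = 12.3739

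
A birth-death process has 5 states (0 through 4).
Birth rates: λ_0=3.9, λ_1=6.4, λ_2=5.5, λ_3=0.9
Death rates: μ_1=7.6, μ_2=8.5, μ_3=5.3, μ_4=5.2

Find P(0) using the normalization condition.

Ratios P(n)/P(0) = (λ₀···λₙ₋₁)/(μ₁···μₙ):
P(1)/P(0) = (3.9)/(7.6) = 0.51316
P(2)/P(0) = (3.9×6.4)/(7.6×8.5) = 0.38638
P(3)/P(0) = (3.9×6.4×5.5)/(7.6×8.5×5.3) = 0.40096
P(4)/P(0) = (3.9×6.4×5.5×0.9)/(7.6×8.5×5.3×5.2) = 0.069397

Normalization: ∑ P(n) = 1
P(0) × (1.0000 + 0.51316 + 0.38638 + 0.40096 + 0.069397) = 1
P(0) × 2.3699 = 1
P(0) = 1/2.3699 = 0.4220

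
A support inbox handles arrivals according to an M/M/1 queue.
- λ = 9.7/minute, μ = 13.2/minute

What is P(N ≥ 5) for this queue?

ρ = λ/μ = 9.7/13.2 = 0.73485
P(N ≥ n) = ρⁿ
P(N ≥ 5) = 0.73485^5
P(N ≥ 5) = 0.2143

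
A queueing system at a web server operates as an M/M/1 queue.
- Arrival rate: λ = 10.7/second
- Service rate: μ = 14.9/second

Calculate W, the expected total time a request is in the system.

First, compute utilization: ρ = λ/μ = 10.7/14.9 = 0.7181
For M/M/1: W = 1/(μ-λ)
W = 1/(14.9-10.7) = 1/4.20
W = 0.2381 seconds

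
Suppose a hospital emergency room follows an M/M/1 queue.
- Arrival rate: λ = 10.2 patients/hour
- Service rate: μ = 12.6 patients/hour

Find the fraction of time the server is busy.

Server utilization: ρ = λ/μ
ρ = 10.2/12.6 = 0.8095
The server is busy 80.95% of the time.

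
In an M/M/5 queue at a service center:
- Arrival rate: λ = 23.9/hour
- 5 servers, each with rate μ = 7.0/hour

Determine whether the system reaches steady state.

Stability requires ρ = λ/(cμ) < 1
ρ = 23.9/(5 × 7.0) = 23.9/35.00 = 0.6829
Since 0.6829 < 1, the system is STABLE.
The servers are busy 68.29% of the time.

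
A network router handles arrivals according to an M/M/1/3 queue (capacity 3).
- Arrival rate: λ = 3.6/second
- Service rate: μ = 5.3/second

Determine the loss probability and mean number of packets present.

ρ = λ/μ = 3.6/5.3 = 0.67925
P₀ = (1-ρ)/(1-ρ^(K+1)) = (1-0.67925)/(1-0.67925^4) = 0.32075/0.78713 = 0.4075
P_K = P₀×ρ^K = 0.4075 × 0.67925^3 = 0.4075 × 0.3134 = 0.1277
Blocking probability P_3 = 0.1277 (12.77%)
L = ρ[1 - (K+1)ρ^K + Kρ^(K+1)] / [(1-ρ)(1-ρ^(K+1))]
L = 0.67925 × (1 - 4×0.31339 + 3×0.21287) / ((1 - 0.67925) × (1 - 0.21287)) = 1.0359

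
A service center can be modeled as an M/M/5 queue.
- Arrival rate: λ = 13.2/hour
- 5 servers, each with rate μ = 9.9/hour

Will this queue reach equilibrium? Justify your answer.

Stability requires ρ = λ/(cμ) < 1
ρ = 13.2/(5 × 9.9) = 13.2/49.50 = 0.2667
Since 0.2667 < 1, the system is STABLE.
The servers are busy 26.67% of the time.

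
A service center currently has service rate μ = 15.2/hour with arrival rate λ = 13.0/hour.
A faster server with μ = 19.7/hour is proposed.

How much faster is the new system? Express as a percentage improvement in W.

System 1: ρ₁ = 13.0/15.2 = 0.8553, W₁ = 1/(15.2-13.0) = 0.454545
System 2: ρ₂ = 13.0/19.7 = 0.6599, W₂ = 1/(19.7-13.0) = 0.149254
Improvement: (W₁-W₂)/W₁ = (0.454545-0.149254)/0.454545 = 67.16%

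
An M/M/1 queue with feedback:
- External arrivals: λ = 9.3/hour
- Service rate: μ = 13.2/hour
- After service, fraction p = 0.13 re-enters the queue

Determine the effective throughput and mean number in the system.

Effective arrival rate: λ_eff = λ/(1-p) = 9.3/(1-0.13) = 9.3/0.87 = 10.68966
ρ = λ_eff/μ = 10.68966/13.2 = 0.80982
L = ρ/(1-ρ) = 0.80982/(1-0.80982) = 4.2582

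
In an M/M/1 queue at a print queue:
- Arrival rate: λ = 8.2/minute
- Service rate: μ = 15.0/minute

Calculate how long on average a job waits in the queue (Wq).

First, compute utilization: ρ = λ/μ = 8.2/15.0 = 0.5467
For M/M/1: Wq = λ/(μ(μ-λ))
Wq = 8.2/(15.0 × (15.0-8.2))
Wq = 8.2/(15.0 × 6.80)
Wq = 0.08039 minutes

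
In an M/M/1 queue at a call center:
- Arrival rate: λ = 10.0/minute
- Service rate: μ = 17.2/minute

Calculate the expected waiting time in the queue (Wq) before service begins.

First, compute utilization: ρ = λ/μ = 10.0/17.2 = 0.5814
For M/M/1: Wq = λ/(μ(μ-λ))
Wq = 10.0/(17.2 × (17.2-10.0))
Wq = 10.0/(17.2 × 7.20)
Wq = 0.08075 minutes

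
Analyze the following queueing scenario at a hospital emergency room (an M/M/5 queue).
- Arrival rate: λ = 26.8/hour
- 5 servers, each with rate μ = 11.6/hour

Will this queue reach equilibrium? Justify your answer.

Stability requires ρ = λ/(cμ) < 1
ρ = 26.8/(5 × 11.6) = 26.8/58.00 = 0.4621
Since 0.4621 < 1, the system is STABLE.
The servers are busy 46.21% of the time.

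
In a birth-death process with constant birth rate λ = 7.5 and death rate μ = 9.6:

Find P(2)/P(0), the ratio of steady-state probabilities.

For constant rates: P(n)/P(0) = (λ/μ)^n
P(2)/P(0) = (7.5/9.6)^2 = 0.78125^2 = 0.6104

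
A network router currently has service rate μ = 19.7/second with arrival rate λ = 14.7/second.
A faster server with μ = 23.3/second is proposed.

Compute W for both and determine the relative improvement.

System 1: ρ₁ = 14.7/19.7 = 0.7462, W₁ = 1/(19.7-14.7) = 0.20000
System 2: ρ₂ = 14.7/23.3 = 0.6309, W₂ = 1/(23.3-14.7) = 0.11628
Improvement: (W₁-W₂)/W₁ = (0.20000-0.11628)/0.20000 = 41.86%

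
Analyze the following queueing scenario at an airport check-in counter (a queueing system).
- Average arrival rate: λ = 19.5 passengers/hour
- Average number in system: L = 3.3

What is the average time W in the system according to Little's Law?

Little's Law: L = λW, so W = L/λ
W = 3.3/19.5 = 0.1692 hours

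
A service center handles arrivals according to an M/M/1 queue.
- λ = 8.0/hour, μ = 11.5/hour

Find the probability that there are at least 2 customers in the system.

ρ = λ/μ = 8.0/11.5 = 0.69565
P(N ≥ n) = ρⁿ
P(N ≥ 2) = 0.69565^2
P(N ≥ 2) = 0.4839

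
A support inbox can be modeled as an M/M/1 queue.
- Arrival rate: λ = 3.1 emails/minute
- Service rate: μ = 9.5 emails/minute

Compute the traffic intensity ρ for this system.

Server utilization: ρ = λ/μ
ρ = 3.1/9.5 = 0.3263
The server is busy 32.63% of the time.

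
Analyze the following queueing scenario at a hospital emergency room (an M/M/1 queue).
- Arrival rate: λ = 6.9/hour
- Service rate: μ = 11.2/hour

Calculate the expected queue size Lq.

ρ = λ/μ = 6.9/11.2 = 0.6161
For M/M/1: Lq = λ²/(μ(μ-λ))
Lq = 47.61/(11.2 × 4.30)
Lq = 0.9886 patients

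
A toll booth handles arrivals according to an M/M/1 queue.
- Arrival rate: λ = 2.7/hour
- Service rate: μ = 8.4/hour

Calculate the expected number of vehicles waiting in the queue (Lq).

ρ = λ/μ = 2.7/8.4 = 0.3214
For M/M/1: Lq = λ²/(μ(μ-λ))
Lq = 7.29/(8.4 × 5.70)
Lq = 0.1523 vehicles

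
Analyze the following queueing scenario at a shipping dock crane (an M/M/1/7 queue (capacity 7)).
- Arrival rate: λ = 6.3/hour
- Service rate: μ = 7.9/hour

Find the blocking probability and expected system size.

ρ = λ/μ = 6.3/7.9 = 0.79747
P₀ = (1-ρ)/(1-ρ^(K+1)) = (1-0.79747)/(1-0.79747^8) = 0.2025/0.8364 = 0.2421
P_K = P₀×ρ^K = 0.24214 × 0.79747^7 = 0.24214 × 0.20512 = 0.04967
Blocking probability P_7 = 0.04967 (4.97%)
L = ρ[1 - (K+1)ρ^K + Kρ^(K+1)] / [(1-ρ)(1-ρ^(K+1))]
L = 0.79747 × (1 - 8×0.205116 + 7×0.163574) / ((1 - 0.79747) × (1 - 0.163574)) = 2.3730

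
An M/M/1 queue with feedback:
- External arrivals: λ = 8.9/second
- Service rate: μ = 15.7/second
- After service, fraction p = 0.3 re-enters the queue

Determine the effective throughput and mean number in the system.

Effective arrival rate: λ_eff = λ/(1-p) = 8.9/(1-0.3) = 8.9/0.70 = 12.71429
ρ = λ_eff/μ = 12.71429/15.7 = 0.809827
L = ρ/(1-ρ) = 0.809827/(1-0.809827) = 4.2584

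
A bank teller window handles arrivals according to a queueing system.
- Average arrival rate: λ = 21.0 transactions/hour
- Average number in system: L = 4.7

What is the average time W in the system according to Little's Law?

Little's Law: L = λW, so W = L/λ
W = 4.7/21.0 = 0.2238 hours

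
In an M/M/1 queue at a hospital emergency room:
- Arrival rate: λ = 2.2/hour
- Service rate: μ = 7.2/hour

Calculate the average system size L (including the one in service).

ρ = λ/μ = 2.2/7.2 = 0.3056
For M/M/1: L = λ/(μ-λ)
L = 2.2/(7.2-2.2) = 2.2/5.00
L = 0.4400 patients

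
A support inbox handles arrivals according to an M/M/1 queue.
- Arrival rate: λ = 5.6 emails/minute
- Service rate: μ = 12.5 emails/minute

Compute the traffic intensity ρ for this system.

Server utilization: ρ = λ/μ
ρ = 5.6/12.5 = 0.4480
The server is busy 44.80% of the time.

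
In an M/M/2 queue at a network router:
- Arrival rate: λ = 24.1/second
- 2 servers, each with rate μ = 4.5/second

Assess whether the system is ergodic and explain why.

Stability requires ρ = λ/(cμ) < 1
ρ = 24.1/(2 × 4.5) = 24.1/9.00 = 2.6778
Since 2.6778 ≥ 1, the system is UNSTABLE.
Need c > λ/μ = 24.1/4.5 = 5.36.
Minimum servers needed: c = 6.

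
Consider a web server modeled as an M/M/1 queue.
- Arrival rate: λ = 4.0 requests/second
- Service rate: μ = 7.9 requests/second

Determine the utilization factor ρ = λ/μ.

Server utilization: ρ = λ/μ
ρ = 4.0/7.9 = 0.5063
The server is busy 50.63% of the time.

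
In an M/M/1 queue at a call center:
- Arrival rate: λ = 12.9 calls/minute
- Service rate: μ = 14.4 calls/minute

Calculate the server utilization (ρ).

Server utilization: ρ = λ/μ
ρ = 12.9/14.4 = 0.8958
The server is busy 89.58% of the time.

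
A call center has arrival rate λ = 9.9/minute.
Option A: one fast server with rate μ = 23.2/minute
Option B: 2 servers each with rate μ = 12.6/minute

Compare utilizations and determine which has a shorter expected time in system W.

Option A: single server μ = 23.2 (M/M/1)
  ρ_A = 9.9/23.2 = 0.4267
  W_A = 1/(μ-λ) = 1/(23.2-9.9) = 1/13.30 = 0.07519

Option B: 2 servers μ = 12.6 (M/M/2)
  ρ_B = λ/(cμ) = 9.9/(2×12.6) = 0.3929
  Offered load a = λ/μ = cρ = 9.9/12.6 = 0.7857
  P₀ = [ Σₙ₌₀^1 aⁿ/n! + a^2/(2!(1-ρ)) ]⁻¹
  Σ = a^0/0! + a^1/1! = 1.0000 + 0.7857 = 1.7857
  a^2/(2!(1-ρ)) = 0.6173/(2 × 0.6071) = 0.5084
  P₀ = 1/(1.7857 + 0.5084) = 0.4359
  Lq = P₀·a^2·ρ / (2!(1-ρ)²) = 0.4359 × 0.6173 × 0.3929 / (2 × 0.3686) = 0.1434
  Wq_B = Lq/λ = 0.1434/9.9 = 0.01448
  W_B = Wq_B + 1/μ = 0.01448 + 0.07937 = 0.09385

Since W_A = 0.07519 < W_B = 0.09385, Option A (single fast server) has the shorter time in system.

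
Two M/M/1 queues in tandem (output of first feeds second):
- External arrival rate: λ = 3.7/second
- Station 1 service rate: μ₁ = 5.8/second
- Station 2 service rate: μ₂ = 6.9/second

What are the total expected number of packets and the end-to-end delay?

By Jackson's theorem, each station behaves as independent M/M/1.
Station 1: ρ₁ = 3.7/5.8 = 0.6379, L₁ = ρ₁/(1-ρ₁) = λ/(μ₁-λ) = 3.7/2.10 = 1.7619
Station 2: ρ₂ = 3.7/6.9 = 0.5362, L₂ = ρ₂/(1-ρ₂) = λ/(μ₂-λ) = 3.7/3.20 = 1.1563
Total: L = L₁ + L₂ = 1.7619 + 1.1563 = 2.9182
W = L/λ = 2.9182/3.7 = 0.7887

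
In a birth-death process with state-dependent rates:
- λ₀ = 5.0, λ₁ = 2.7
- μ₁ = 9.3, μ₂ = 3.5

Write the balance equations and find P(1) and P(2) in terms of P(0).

Balance equations:
State 0: λ₀P₀ = μ₁P₁ → P₁ = (λ₀/μ₁)P₀ = (5.0/9.3)P₀ = 0.5376P₀
State 1: P₂ = (λ₀λ₁)/(μ₁μ₂)P₀ = (5.0×2.7)/(9.3×3.5)P₀ = 0.4147P₀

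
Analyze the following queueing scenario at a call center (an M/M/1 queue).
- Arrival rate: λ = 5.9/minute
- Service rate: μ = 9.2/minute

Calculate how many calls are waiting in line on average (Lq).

ρ = λ/μ = 5.9/9.2 = 0.6413
For M/M/1: Lq = λ²/(μ(μ-λ))
Lq = 34.81/(9.2 × 3.30)
Lq = 1.1466 calls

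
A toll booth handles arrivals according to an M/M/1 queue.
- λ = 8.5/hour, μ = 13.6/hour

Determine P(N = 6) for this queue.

ρ = λ/μ = 8.5/13.6 = 0.6250
P(n) = (1-ρ)ρⁿ
P(6) = (1-0.6250) × 0.6250^6
P(6) = 0.3750 × 0.05960
P(6) = 0.02235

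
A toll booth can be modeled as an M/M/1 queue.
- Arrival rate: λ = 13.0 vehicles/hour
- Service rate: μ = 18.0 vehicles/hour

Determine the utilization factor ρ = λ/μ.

Server utilization: ρ = λ/μ
ρ = 13.0/18.0 = 0.7222
The server is busy 72.22% of the time.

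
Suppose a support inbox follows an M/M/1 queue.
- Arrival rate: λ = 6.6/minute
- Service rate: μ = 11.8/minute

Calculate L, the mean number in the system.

ρ = λ/μ = 6.6/11.8 = 0.5593
For M/M/1: L = λ/(μ-λ)
L = 6.6/(11.8-6.6) = 6.6/5.20
L = 1.2692 emails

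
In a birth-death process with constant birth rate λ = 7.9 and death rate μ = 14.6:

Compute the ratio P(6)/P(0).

For constant rates: P(n)/P(0) = (λ/μ)^n
P(6)/P(0) = (7.9/14.6)^6 = 0.5411^6 = 0.02510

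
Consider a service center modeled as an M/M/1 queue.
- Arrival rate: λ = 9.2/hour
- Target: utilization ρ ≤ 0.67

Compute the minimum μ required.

ρ = λ/μ, so μ = λ/ρ
μ ≥ 9.2/0.67 = 13.7313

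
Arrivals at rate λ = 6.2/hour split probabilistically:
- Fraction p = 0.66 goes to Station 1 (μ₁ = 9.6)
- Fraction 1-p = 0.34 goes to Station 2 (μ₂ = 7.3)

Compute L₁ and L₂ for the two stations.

Effective rates: λ₁ = 6.2×0.66 = 4.092, λ₂ = 6.2×0.34 = 2.108
Station 1: ρ₁ = 4.092/9.6 = 0.42625, L₁ = ρ₁/(1-ρ₁) = 0.42625/(1-0.42625) = 0.7429
Station 2: ρ₂ = 2.108/7.3 = 0.28877, L₂ = ρ₂/(1-ρ₂) = 0.28877/(1-0.28877) = 0.4060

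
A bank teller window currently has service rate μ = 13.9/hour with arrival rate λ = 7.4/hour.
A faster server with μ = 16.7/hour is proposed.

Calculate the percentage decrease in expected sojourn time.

System 1: ρ₁ = 7.4/13.9 = 0.5324, W₁ = 1/(13.9-7.4) = 0.15385
System 2: ρ₂ = 7.4/16.7 = 0.4431, W₂ = 1/(16.7-7.4) = 0.10753
Improvement: (W₁-W₂)/W₁ = (0.15385-0.10753)/0.15385 = 30.11%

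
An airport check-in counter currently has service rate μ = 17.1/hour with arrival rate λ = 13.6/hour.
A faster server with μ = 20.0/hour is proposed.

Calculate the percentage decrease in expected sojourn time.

System 1: ρ₁ = 13.6/17.1 = 0.7953, W₁ = 1/(17.1-13.6) = 0.28571
System 2: ρ₂ = 13.6/20.0 = 0.6800, W₂ = 1/(20.0-13.6) = 0.15625
Improvement: (W₁-W₂)/W₁ = (0.28571-0.15625)/0.28571 = 45.31%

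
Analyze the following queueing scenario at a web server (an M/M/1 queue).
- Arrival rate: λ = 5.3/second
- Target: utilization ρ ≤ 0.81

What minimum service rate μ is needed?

ρ = λ/μ, so μ = λ/ρ
μ ≥ 5.3/0.81 = 6.5432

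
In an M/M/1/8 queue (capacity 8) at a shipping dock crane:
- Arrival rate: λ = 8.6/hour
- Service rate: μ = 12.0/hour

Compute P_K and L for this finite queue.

ρ = λ/μ = 8.6/12.0 = 0.71667
P₀ = (1-ρ)/(1-ρ^(K+1)) = (1-0.71667)/(1-0.71667^9) = 0.2833/0.9501 = 0.2982
P_K = P₀×ρ^K = 0.2982 × 0.71667^8 = 0.2982 × 0.06959 = 0.02075
Blocking probability P_8 = 0.02075 (2.08%)
L = ρ[1 - (K+1)ρ^K + Kρ^(K+1)] / [(1-ρ)(1-ρ^(K+1))]
L = 0.71667 × (1 - 9×0.06959 + 8×0.04987) / ((1 - 0.71667) × (1 - 0.04987)) = 2.0570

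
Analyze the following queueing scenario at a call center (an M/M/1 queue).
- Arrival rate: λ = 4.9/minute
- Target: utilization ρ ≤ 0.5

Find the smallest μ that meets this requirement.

ρ = λ/μ, so μ = λ/ρ
μ ≥ 4.9/0.5 = 9.8000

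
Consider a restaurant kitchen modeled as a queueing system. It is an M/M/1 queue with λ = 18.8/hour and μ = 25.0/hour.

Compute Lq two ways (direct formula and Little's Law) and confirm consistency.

Method 1 (direct): Lq = λ²/(μ(μ-λ)) = 353.44/(25.0 × 6.20) = 2.2803

Method 2 (Little's Law):
W = 1/(μ-λ) = 1/6.20 = 0.16129
Wq = W - 1/μ = 0.16129 - 0.040000 = 0.12129
Lq = λWq = 18.8 × 0.12129 = 2.2803 ✔ (matches Method 1)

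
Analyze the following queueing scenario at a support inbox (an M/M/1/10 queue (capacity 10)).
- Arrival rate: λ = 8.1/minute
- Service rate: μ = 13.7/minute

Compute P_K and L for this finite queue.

ρ = λ/μ = 8.1/13.7 = 0.59124
P₀ = (1-ρ)/(1-ρ^(K+1)) = (1-0.59124)/(1-0.59124^11) = 0.40876/0.99691 = 0.4100
P_K = P₀×ρ^K = 0.4100 × 0.59124^10 = 0.4100 × 0.005220 = 0.002140
Blocking probability P_10 = 0.002140 (0.21%)
L = ρ[1 - (K+1)ρ^K + Kρ^(K+1)] / [(1-ρ)(1-ρ^(K+1))]
L = 0.59124 × (1 - 11×0.005220 + 10×0.003086) / ((1 - 0.59124) × (1 - 0.003086)) = 1.4124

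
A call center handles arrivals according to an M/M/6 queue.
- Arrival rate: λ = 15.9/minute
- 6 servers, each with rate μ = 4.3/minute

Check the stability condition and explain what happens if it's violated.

Stability requires ρ = λ/(cμ) < 1
ρ = 15.9/(6 × 4.3) = 15.9/25.80 = 0.6163
Since 0.6163 < 1, the system is STABLE.
The servers are busy 61.63% of the time.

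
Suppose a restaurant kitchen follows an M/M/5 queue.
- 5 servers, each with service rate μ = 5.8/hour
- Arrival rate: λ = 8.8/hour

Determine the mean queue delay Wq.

Traffic intensity: ρ = λ/(cμ) = 8.8/(5×5.8) = 0.3034
Since ρ = 0.3034 < 1, system is stable.
Offered load a = λ/μ = cρ = 8.8/5.8 = 1.5172
P₀ = [ Σₙ₌₀^4 aⁿ/n! + a^5/(5!(1-ρ)) ]⁻¹
Σ = a^0/0! + a^1/1! + a^2/2! + a^3/3! + a^4/4! = 1.00000 + 1.51724 + 1.15101 + 0.582120 + 0.220804 = 4.4712
a^5/(5!(1-ρ)) = 8.0403/(120 × 0.6966) = 0.09619
P₀ = 1/(4.4712 + 0.09619) = 0.2189
Lq = P₀·a^5·ρ / (5!(1-ρ)²) = 0.21894 × 8.0403 × 0.30345 / (120 × 0.48518) = 0.009175
Wq = Lq/λ = 0.009175/8.8 = 0.001043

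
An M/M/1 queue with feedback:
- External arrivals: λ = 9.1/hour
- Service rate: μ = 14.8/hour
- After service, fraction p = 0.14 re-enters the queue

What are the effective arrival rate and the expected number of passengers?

Effective arrival rate: λ_eff = λ/(1-p) = 9.1/(1-0.14) = 9.1/0.86 = 10.5814
ρ = λ_eff/μ = 10.5814/14.8 = 0.71496
L = ρ/(1-ρ) = 0.71496/(1-0.71496) = 2.5083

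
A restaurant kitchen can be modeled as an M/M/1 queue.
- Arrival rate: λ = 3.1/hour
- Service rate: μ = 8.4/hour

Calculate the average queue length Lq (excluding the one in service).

ρ = λ/μ = 3.1/8.4 = 0.3690
For M/M/1: Lq = λ²/(μ(μ-λ))
Lq = 9.61/(8.4 × 5.30)
Lq = 0.2159 orders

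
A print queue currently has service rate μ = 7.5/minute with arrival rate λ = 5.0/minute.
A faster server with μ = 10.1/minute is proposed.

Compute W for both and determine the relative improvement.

System 1: ρ₁ = 5.0/7.5 = 0.6667, W₁ = 1/(7.5-5.0) = 0.4000
System 2: ρ₂ = 5.0/10.1 = 0.4950, W₂ = 1/(10.1-5.0) = 0.1961
Improvement: (W₁-W₂)/W₁ = (0.4000-0.1961)/0.4000 = 50.98%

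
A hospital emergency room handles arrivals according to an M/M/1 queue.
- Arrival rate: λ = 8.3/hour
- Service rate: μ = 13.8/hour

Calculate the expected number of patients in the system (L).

ρ = λ/μ = 8.3/13.8 = 0.6014
For M/M/1: L = λ/(μ-λ)
L = 8.3/(13.8-8.3) = 8.3/5.50
L = 1.5091 patients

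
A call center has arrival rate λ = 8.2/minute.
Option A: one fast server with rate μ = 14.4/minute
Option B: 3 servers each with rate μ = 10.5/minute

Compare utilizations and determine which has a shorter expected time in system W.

Option A: single server μ = 14.4 (M/M/1)
  ρ_A = 8.2/14.4 = 0.5694
  W_A = 1/(μ-λ) = 1/(14.4-8.2) = 1/6.20 = 0.1613

Option B: 3 servers μ = 10.5 (M/M/3)
  ρ_B = λ/(cμ) = 8.2/(3×10.5) = 0.2603
  Offered load a = λ/μ = cρ = 8.2/10.5 = 0.7810
  P₀ = [ Σₙ₌₀^2 aⁿ/n! + a^3/(3!(1-ρ)) ]⁻¹
  Σ = a^0/0! + a^1/1! + a^2/2! = 1.0000 + 0.7810 + 0.3049 = 2.0859
  a^3/(3!(1-ρ)) = 0.4763/(6 × 0.7397) = 0.1073
  P₀ = 1/(2.0859 + 0.1073) = 0.4560
  Lq = P₀·a^3·ρ / (3!(1-ρ)²) = 0.4560 × 0.4763 × 0.2603 / (6 × 0.5471) = 0.01722
  Wq_B = Lq/λ = 0.01722/8.2 = 0.002100
  W_B = Wq_B + 1/μ = 0.002100 + 0.09524 = 0.09734

Since W_B = 0.09734 < W_A = 0.1613, Option B (multiple servers) has the shorter time in system.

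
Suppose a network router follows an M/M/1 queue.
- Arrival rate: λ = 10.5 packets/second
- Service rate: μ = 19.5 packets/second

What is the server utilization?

Server utilization: ρ = λ/μ
ρ = 10.5/19.5 = 0.5385
The server is busy 53.85% of the time.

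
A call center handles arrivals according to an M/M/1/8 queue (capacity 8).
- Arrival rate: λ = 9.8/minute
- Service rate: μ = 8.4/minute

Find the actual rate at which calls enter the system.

ρ = λ/μ = 9.8/8.4 = 1.16667
P₀ = (1-ρ)/(1-ρ^(K+1)) = (1-1.16667)/(1-1.16667^9) = -0.16667/-3.0044 = 0.05548
P_K = P₀×ρ^K = 0.05548 × 1.16667^8 = 0.05548 × 3.4323 = 0.1904
λ_eff = λ(1-P_K) = 9.8 × (1 - 0.19041) = 9.8 × 0.80959 = 7.9340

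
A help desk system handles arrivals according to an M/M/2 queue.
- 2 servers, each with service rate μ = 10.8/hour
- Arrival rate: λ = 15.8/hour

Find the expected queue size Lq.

Traffic intensity: ρ = λ/(cμ) = 15.8/(2×10.8) = 0.7315
Since ρ = 0.7315 < 1, system is stable.
Offered load a = λ/μ = cρ = 15.8/10.8 = 1.4630
P₀ = [ Σₙ₌₀^1 aⁿ/n! + a^2/(2!(1-ρ)) ]⁻¹
Σ = a^0/0! + a^1/1! = 1.0000 + 1.4630 = 2.4630
a^2/(2!(1-ρ)) = 2.14026/(2 × 0.268519) = 3.9853
P₀ = 1/(2.4630 + 3.9853) = 0.1551
Lq = P₀·a^2·ρ / (2!(1-ρ)²) = 0.155080 × 2.14026 × 0.731481 / (2 × 0.0721022) = 1.6836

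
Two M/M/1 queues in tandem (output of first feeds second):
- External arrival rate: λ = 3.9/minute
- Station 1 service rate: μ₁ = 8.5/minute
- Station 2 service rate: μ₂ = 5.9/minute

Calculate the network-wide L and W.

By Jackson's theorem, each station behaves as independent M/M/1.
Station 1: ρ₁ = 3.9/8.5 = 0.4588, L₁ = ρ₁/(1-ρ₁) = λ/(μ₁-λ) = 3.9/4.60 = 0.8478
Station 2: ρ₂ = 3.9/5.9 = 0.6610, L₂ = ρ₂/(1-ρ₂) = λ/(μ₂-λ) = 3.9/2.00 = 1.9500
Total: L = L₁ + L₂ = 0.8478 + 1.9500 = 2.7978
W = L/λ = 2.7978/3.9 = 0.7174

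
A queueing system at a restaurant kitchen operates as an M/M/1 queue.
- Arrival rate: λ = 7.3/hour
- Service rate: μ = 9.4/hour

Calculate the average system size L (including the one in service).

ρ = λ/μ = 7.3/9.4 = 0.7766
For M/M/1: L = λ/(μ-λ)
L = 7.3/(9.4-7.3) = 7.3/2.10
L = 3.4762 orders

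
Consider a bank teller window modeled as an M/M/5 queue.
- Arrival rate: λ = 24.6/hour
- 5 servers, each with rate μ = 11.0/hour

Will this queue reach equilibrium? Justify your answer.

Stability requires ρ = λ/(cμ) < 1
ρ = 24.6/(5 × 11.0) = 24.6/55.00 = 0.4473
Since 0.4473 < 1, the system is STABLE.
The servers are busy 44.73% of the time.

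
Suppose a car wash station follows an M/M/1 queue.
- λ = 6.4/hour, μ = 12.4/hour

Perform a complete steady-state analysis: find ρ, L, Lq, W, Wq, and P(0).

Step 1: ρ = λ/μ = 6.4/12.4 = 0.5161
Step 2: L = λ/(μ-λ) = 6.4/6.00 = 1.0667
Step 3: Lq = λ²/(μ(μ-λ)) = 40.96/(12.4×6.00) = 0.5505
Step 4: W = 1/(μ-λ) = 1/6.00 = 0.16667
Step 5: Wq = λ/(μ(μ-λ)) = 6.4/(12.4×6.00) = 0.08602
Step 6: P(0) = 1-ρ = 0.4839
Verify: L = λW = 6.4×0.16667 = 1.0667 ✔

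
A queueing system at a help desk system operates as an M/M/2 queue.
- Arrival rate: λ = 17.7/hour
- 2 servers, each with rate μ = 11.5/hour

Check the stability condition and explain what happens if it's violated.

Stability requires ρ = λ/(cμ) < 1
ρ = 17.7/(2 × 11.5) = 17.7/23.00 = 0.7696
Since 0.7696 < 1, the system is STABLE.
The servers are busy 76.96% of the time.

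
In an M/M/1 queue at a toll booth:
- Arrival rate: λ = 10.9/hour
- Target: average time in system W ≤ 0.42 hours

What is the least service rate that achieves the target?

For M/M/1: W = 1/(μ-λ)
Need W ≤ 0.42, so 1/(μ-λ) ≤ 0.42
μ - λ ≥ 1/0.42 = 2.3810
μ ≥ 10.9 + 2.3810 = 13.2810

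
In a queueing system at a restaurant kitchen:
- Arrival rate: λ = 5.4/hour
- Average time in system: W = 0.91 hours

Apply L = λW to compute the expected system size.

Little's Law: L = λW
L = 5.4 × 0.91 = 4.9140 orders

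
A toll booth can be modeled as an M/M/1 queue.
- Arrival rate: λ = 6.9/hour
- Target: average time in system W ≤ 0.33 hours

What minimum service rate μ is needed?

For M/M/1: W = 1/(μ-λ)
Need W ≤ 0.33, so 1/(μ-λ) ≤ 0.33
μ - λ ≥ 1/0.33 = 3.0303
μ ≥ 6.9 + 3.0303 = 9.9303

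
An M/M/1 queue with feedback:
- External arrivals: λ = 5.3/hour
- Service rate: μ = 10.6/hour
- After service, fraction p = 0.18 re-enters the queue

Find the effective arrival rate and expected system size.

Effective arrival rate: λ_eff = λ/(1-p) = 5.3/(1-0.18) = 5.3/0.82 = 6.46341
ρ = λ_eff/μ = 6.46341/10.6 = 0.60976
L = ρ/(1-ρ) = 0.60976/(1-0.60976) = 1.5625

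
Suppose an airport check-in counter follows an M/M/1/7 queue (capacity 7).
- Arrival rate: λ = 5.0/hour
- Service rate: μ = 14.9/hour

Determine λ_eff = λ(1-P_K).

ρ = λ/μ = 5.0/14.9 = 0.33557
P₀ = (1-ρ)/(1-ρ^(K+1)) = (1-0.33557)/(1-0.33557^8) = 0.6644/0.9998 = 0.6645
P_K = P₀×ρ^K = 0.6645 × 0.33557^7 = 0.6645 × 0.0004792 = 0.0003184
λ_eff = λ(1-P_K) = 5.0 × (1 - 0.0003184) = 5.0 × 0.99968 = 4.9984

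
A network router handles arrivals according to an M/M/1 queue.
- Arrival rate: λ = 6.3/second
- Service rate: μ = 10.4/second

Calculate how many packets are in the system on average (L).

ρ = λ/μ = 6.3/10.4 = 0.6058
For M/M/1: L = λ/(μ-λ)
L = 6.3/(10.4-6.3) = 6.3/4.10
L = 1.5366 packets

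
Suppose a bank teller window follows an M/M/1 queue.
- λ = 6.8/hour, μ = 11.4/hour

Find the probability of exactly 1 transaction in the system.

ρ = λ/μ = 6.8/11.4 = 0.5965
P(n) = (1-ρ)ρⁿ
P(1) = (1-0.5965) × 0.5965^1
P(1) = 0.4035 × 0.5965
P(1) = 0.2407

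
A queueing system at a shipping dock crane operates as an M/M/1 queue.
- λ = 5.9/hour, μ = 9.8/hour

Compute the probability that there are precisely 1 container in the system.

ρ = λ/μ = 5.9/9.8 = 0.6020
P(n) = (1-ρ)ρⁿ
P(1) = (1-0.6020) × 0.6020^1
P(1) = 0.3980 × 0.6020
P(1) = 0.2396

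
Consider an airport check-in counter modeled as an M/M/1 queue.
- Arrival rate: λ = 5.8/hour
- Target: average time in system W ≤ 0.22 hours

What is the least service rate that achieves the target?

For M/M/1: W = 1/(μ-λ)
Need W ≤ 0.22, so 1/(μ-λ) ≤ 0.22
μ - λ ≥ 1/0.22 = 4.5455
μ ≥ 5.8 + 4.5455 = 10.3455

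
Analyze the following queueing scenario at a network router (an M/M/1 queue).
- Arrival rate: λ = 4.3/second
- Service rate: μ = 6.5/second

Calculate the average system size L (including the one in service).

ρ = λ/μ = 4.3/6.5 = 0.6615
For M/M/1: L = λ/(μ-λ)
L = 4.3/(6.5-4.3) = 4.3/2.20
L = 1.9545 packets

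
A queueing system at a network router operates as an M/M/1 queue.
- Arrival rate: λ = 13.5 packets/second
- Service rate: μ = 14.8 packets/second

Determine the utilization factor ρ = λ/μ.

Server utilization: ρ = λ/μ
ρ = 13.5/14.8 = 0.9122
The server is busy 91.22% of the time.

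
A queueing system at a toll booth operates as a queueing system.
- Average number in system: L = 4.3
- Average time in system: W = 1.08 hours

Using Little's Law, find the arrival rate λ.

Little's Law: L = λW, so λ = L/W
λ = 4.3/1.08 = 3.9815 vehicles/hour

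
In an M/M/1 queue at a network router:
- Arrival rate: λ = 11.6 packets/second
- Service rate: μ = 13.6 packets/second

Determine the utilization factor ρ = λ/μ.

Server utilization: ρ = λ/μ
ρ = 11.6/13.6 = 0.8529
The server is busy 85.29% of the time.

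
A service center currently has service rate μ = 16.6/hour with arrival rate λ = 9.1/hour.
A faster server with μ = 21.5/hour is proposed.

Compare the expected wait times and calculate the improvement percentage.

System 1: ρ₁ = 9.1/16.6 = 0.5482, W₁ = 1/(16.6-9.1) = 0.133333
System 2: ρ₂ = 9.1/21.5 = 0.4233, W₂ = 1/(21.5-9.1) = 0.0806452
Improvement: (W₁-W₂)/W₁ = (0.133333-0.0806452)/0.133333 = 39.52%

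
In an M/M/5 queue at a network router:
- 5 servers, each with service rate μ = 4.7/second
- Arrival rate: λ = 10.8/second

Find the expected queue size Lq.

Traffic intensity: ρ = λ/(cμ) = 10.8/(5×4.7) = 0.4596
Since ρ = 0.4596 < 1, system is stable.
Offered load a = λ/μ = cρ = 10.8/4.7 = 2.2979
P₀ = [ Σₙ₌₀^4 aⁿ/n! + a^5/(5!(1-ρ)) ]⁻¹
Σ = a^0/0! + a^1/1! + a^2/2! + a^3/3! + a^4/4! = 1.0000 + 2.2979 + 2.6401 + 2.0222 + 1.1617 = 9.1219
a^5/(5!(1-ρ)) = 64.0663/(120 × 0.5404) = 0.9879
P₀ = 1/(9.1219 + 0.9879) = 0.09891
Lq = P₀·a^5·ρ / (5!(1-ρ)²) = 0.098914 × 64.0663 × 0.45957 / (120 × 0.29206) = 0.08310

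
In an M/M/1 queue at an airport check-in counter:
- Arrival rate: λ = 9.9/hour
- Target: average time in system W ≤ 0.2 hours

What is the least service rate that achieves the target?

For M/M/1: W = 1/(μ-λ)
Need W ≤ 0.2, so 1/(μ-λ) ≤ 0.2
μ - λ ≥ 1/0.2 = 5.0000
μ ≥ 9.9 + 5.0000 = 14.9000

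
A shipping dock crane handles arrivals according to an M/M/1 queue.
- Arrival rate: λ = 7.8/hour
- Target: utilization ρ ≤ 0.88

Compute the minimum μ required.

ρ = λ/μ, so μ = λ/ρ
μ ≥ 7.8/0.88 = 8.8636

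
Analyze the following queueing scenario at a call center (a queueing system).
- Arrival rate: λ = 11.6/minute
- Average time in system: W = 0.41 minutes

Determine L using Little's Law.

Little's Law: L = λW
L = 11.6 × 0.41 = 4.7560 calls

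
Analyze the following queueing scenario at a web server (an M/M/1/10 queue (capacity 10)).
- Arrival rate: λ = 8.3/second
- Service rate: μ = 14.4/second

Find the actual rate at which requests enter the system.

ρ = λ/μ = 8.3/14.4 = 0.57639
P₀ = (1-ρ)/(1-ρ^(K+1)) = (1-0.57639)/(1-0.57639^11) = 0.4236/0.9977 = 0.4246
P_K = P₀×ρ^K = 0.4246 × 0.57639^10 = 0.4246 × 0.004047 = 0.001718
λ_eff = λ(1-P_K) = 8.3 × (1 - 0.001718) = 8.3 × 0.99828 = 8.2857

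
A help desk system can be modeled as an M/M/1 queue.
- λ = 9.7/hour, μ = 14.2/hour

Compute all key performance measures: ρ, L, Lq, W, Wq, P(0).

Step 1: ρ = λ/μ = 9.7/14.2 = 0.6831
Step 2: L = λ/(μ-λ) = 9.7/4.50 = 2.1556
Step 3: Lq = λ²/(μ(μ-λ)) = 94.09/(14.2×4.50) = 1.4725
Step 4: W = 1/(μ-λ) = 1/4.50 = 0.222222
Step 5: Wq = λ/(μ(μ-λ)) = 9.7/(14.2×4.50) = 0.1518
Step 6: P(0) = 1-ρ = 0.3169
Verify: L = λW = 9.7×0.222222 = 2.1556 ✔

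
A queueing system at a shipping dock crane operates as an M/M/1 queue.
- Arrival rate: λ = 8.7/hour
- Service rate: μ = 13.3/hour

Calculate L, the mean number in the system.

ρ = λ/μ = 8.7/13.3 = 0.6541
For M/M/1: L = λ/(μ-λ)
L = 8.7/(13.3-8.7) = 8.7/4.60
L = 1.8913 containers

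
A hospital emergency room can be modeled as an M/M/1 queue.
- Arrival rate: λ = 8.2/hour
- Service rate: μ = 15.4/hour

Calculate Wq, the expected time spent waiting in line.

First, compute utilization: ρ = λ/μ = 8.2/15.4 = 0.5325
For M/M/1: Wq = λ/(μ(μ-λ))
Wq = 8.2/(15.4 × (15.4-8.2))
Wq = 8.2/(15.4 × 7.20)
Wq = 0.07395 hours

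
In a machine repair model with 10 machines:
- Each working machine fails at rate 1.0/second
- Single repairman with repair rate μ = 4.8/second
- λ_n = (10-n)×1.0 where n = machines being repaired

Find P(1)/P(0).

P(1)/P(0) = ∏_{i=0}^{1-1} λ_i/μ_{i+1}
= (10-0)×1.0/4.8
= 2.0833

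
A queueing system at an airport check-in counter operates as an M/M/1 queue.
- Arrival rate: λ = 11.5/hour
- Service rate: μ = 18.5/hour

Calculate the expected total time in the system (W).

First, compute utilization: ρ = λ/μ = 11.5/18.5 = 0.6216
For M/M/1: W = 1/(μ-λ)
W = 1/(18.5-11.5) = 1/7.00
W = 0.1429 hours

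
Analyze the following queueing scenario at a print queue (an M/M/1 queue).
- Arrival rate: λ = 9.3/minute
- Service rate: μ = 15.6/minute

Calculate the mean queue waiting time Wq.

First, compute utilization: ρ = λ/μ = 9.3/15.6 = 0.5962
For M/M/1: Wq = λ/(μ(μ-λ))
Wq = 9.3/(15.6 × (15.6-9.3))
Wq = 9.3/(15.6 × 6.30)
Wq = 0.09463 minutes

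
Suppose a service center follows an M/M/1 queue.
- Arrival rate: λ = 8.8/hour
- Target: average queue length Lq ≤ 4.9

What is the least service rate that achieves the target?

For M/M/1: Lq = λ²/(μ(μ-λ))
Need Lq ≤ 4.9, i.e. μ(μ-λ) ≥ λ²/4.9
μ² - 8.8μ - 77.44/4.9 ≥ 0  →  μ² - 8.8μ - 15.80408 ≥ 0
Quadratic formula (positive root): μ = [λ + √(λ² + 4×15.80408)]/2
Discriminant: 77.44 + 4×15.80408 = 140.6563, √140.6563 = 11.85986
μ ≥ (8.8 + 11.85986)/2 = 10.3299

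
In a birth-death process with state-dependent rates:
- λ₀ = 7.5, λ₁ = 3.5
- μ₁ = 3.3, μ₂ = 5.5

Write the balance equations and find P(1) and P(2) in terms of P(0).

Balance equations:
State 0: λ₀P₀ = μ₁P₁ → P₁ = (λ₀/μ₁)P₀ = (7.5/3.3)P₀ = 2.2727P₀
State 1: P₂ = (λ₀λ₁)/(μ₁μ₂)P₀ = (7.5×3.5)/(3.3×5.5)P₀ = 1.4463P₀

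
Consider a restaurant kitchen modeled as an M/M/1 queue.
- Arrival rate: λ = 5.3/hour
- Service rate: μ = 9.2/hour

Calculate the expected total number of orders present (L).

ρ = λ/μ = 5.3/9.2 = 0.5761
For M/M/1: L = λ/(μ-λ)
L = 5.3/(9.2-5.3) = 5.3/3.90
L = 1.3590 orders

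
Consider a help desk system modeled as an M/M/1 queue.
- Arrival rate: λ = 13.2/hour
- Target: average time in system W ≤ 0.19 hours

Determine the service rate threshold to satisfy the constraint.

For M/M/1: W = 1/(μ-λ)
Need W ≤ 0.19, so 1/(μ-λ) ≤ 0.19
μ - λ ≥ 1/0.19 = 5.2632
μ ≥ 13.2 + 5.2632 = 18.4632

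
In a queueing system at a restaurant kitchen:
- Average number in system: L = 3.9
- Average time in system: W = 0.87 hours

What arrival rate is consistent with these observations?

Little's Law: L = λW, so λ = L/W
λ = 3.9/0.87 = 4.4828 orders/hour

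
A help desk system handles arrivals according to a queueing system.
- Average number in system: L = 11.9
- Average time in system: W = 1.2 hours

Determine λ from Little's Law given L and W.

Little's Law: L = λW, so λ = L/W
λ = 11.9/1.2 = 9.9167 tickets/hour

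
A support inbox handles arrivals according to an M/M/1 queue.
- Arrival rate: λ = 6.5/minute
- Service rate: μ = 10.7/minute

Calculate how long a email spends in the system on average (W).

First, compute utilization: ρ = λ/μ = 6.5/10.7 = 0.6075
For M/M/1: W = 1/(μ-λ)
W = 1/(10.7-6.5) = 1/4.20
W = 0.2381 minutes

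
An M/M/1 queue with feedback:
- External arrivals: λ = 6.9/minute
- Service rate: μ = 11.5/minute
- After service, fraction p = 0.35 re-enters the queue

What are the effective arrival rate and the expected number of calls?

Effective arrival rate: λ_eff = λ/(1-p) = 6.9/(1-0.35) = 6.9/0.65 = 10.61538
ρ = λ_eff/μ = 10.61538/11.5 = 0.923077
L = ρ/(1-ρ) = 0.923077/(1-0.923077) = 12.0000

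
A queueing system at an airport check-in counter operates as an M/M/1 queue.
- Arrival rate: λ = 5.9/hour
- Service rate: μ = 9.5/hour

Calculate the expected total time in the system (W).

First, compute utilization: ρ = λ/μ = 5.9/9.5 = 0.6211
For M/M/1: W = 1/(μ-λ)
W = 1/(9.5-5.9) = 1/3.60
W = 0.2778 hours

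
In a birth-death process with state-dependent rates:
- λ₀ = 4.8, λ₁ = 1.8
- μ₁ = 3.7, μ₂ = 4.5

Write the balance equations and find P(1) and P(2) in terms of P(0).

Balance equations:
State 0: λ₀P₀ = μ₁P₁ → P₁ = (λ₀/μ₁)P₀ = (4.8/3.7)P₀ = 1.2973P₀
State 1: P₂ = (λ₀λ₁)/(μ₁μ₂)P₀ = (4.8×1.8)/(3.7×4.5)P₀ = 0.5189P₀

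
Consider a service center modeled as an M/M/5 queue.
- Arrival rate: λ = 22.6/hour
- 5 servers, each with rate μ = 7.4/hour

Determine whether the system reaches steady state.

Stability requires ρ = λ/(cμ) < 1
ρ = 22.6/(5 × 7.4) = 22.6/37.00 = 0.6108
Since 0.6108 < 1, the system is STABLE.
The servers are busy 61.08% of the time.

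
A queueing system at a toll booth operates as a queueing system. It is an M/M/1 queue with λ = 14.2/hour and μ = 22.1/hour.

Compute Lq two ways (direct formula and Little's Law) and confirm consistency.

Method 1 (direct): Lq = λ²/(μ(μ-λ)) = 201.64/(22.1 × 7.90) = 1.1549

Method 2 (Little's Law):
W = 1/(μ-λ) = 1/7.90 = 0.12658
Wq = W - 1/μ = 0.12658 - 0.045249 = 0.08133
Lq = λWq = 14.2 × 0.08133 = 1.1549 ✔ (matches Method 1)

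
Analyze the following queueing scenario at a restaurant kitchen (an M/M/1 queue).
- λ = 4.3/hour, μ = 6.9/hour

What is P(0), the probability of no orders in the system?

ρ = λ/μ = 4.3/6.9 = 0.6232
P(0) = 1 - ρ = 1 - 0.6232 = 0.3768
The server is idle 37.68% of the time.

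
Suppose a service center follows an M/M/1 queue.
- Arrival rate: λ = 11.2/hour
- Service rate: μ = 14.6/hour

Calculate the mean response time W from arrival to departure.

First, compute utilization: ρ = λ/μ = 11.2/14.6 = 0.7671
For M/M/1: W = 1/(μ-λ)
W = 1/(14.6-11.2) = 1/3.40
W = 0.2941 hours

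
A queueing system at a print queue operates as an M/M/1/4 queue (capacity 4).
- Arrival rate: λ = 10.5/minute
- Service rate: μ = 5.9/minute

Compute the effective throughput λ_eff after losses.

ρ = λ/μ = 10.5/5.9 = 1.77966
P₀ = (1-ρ)/(1-ρ^(K+1)) = (1-1.77966)/(1-1.77966^5) = -0.7797/-16.8519 = 0.04627
P_K = P₀×ρ^K = 0.04627 × 1.77966^4 = 0.04627 × 10.0311 = 0.4641
λ_eff = λ(1-P_K) = 10.5 × (1 - 0.4641) = 10.5 × 0.5359 = 5.6270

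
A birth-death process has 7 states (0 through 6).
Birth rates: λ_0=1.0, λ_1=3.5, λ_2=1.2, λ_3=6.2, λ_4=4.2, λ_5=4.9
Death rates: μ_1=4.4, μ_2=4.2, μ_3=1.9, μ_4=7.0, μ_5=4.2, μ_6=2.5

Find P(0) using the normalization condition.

Ratios P(n)/P(0) = (λ₀···λₙ₋₁)/(μ₁···μₙ):
P(1)/P(0) = (1.0)/(4.4) = 0.2273
P(2)/P(0) = (1.0×3.5)/(4.4×4.2) = 0.1894
P(3)/P(0) = (1.0×3.5×1.2)/(4.4×4.2×1.9) = 0.1196
P(4)/P(0) = (1.0×3.5×1.2×6.2)/(4.4×4.2×1.9×7.0) = 0.1059
P(5)/P(0) = (1.0×3.5×1.2×6.2×4.2)/(4.4×4.2×1.9×7.0×4.2) = 0.1059
P(6)/P(0) = (1.0×3.5×1.2×6.2×4.2×4.9)/(4.4×4.2×1.9×7.0×4.2×2.5) = 0.2077

Normalization: ∑ P(n) = 1
P(0) × (1.0000 + 0.2273 + 0.1894 + 0.1196 + 0.1059 + 0.1059 + 0.2077) = 1
P(0) × 1.9558 = 1
P(0) = 1/1.9558 = 0.5113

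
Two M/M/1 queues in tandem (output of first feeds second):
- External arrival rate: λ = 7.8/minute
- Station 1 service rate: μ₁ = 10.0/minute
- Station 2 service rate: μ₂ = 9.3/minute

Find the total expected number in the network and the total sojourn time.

By Jackson's theorem, each station behaves as independent M/M/1.
Station 1: ρ₁ = 7.8/10.0 = 0.7800, L₁ = ρ₁/(1-ρ₁) = λ/(μ₁-λ) = 7.8/2.20 = 3.5455
Station 2: ρ₂ = 7.8/9.3 = 0.8387, L₂ = ρ₂/(1-ρ₂) = λ/(μ₂-λ) = 7.8/1.50 = 5.2000
Total: L = L₁ + L₂ = 3.5455 + 5.2000 = 8.7455
W = L/λ = 8.7455/7.8 = 1.1212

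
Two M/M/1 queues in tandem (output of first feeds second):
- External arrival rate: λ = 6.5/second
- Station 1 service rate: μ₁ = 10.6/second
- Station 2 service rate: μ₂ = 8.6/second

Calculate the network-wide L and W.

By Jackson's theorem, each station behaves as independent M/M/1.
Station 1: ρ₁ = 6.5/10.6 = 0.6132, L₁ = ρ₁/(1-ρ₁) = λ/(μ₁-λ) = 6.5/4.10 = 1.5854
Station 2: ρ₂ = 6.5/8.6 = 0.7558, L₂ = ρ₂/(1-ρ₂) = λ/(μ₂-λ) = 6.5/2.10 = 3.0952
Total: L = L₁ + L₂ = 1.5854 + 3.0952 = 4.6806
W = L/λ = 4.6806/6.5 = 0.7201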